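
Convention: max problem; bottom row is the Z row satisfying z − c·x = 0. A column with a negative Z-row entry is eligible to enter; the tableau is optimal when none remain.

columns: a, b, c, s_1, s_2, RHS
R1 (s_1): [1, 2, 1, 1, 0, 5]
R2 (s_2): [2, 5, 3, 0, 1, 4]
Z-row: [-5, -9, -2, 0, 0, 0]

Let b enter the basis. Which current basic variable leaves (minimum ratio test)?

s_2

Column b entries and ratios — s_1: 5/2 = 5/2; s_2: 4/5 = 4/5.
Smallest ratio is 4/5 in the row of s_2, so s_2 leaves.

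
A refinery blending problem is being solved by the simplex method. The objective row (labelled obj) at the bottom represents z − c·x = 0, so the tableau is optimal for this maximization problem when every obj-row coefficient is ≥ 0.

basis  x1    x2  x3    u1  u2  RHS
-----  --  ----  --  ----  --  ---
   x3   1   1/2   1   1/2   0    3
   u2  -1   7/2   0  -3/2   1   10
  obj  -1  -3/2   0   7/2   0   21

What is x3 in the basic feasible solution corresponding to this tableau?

3

x3 is basic (row 1); its value is the RHS of that row, 3.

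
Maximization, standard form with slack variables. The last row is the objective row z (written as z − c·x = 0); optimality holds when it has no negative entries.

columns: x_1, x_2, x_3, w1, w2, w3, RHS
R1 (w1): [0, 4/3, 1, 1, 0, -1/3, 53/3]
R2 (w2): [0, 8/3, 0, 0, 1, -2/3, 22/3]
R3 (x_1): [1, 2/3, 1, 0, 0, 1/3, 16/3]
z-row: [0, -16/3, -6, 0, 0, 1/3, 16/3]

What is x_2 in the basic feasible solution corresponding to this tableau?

0

x_2 is not in the basis, so in the current basic feasible solution x_2 = 0.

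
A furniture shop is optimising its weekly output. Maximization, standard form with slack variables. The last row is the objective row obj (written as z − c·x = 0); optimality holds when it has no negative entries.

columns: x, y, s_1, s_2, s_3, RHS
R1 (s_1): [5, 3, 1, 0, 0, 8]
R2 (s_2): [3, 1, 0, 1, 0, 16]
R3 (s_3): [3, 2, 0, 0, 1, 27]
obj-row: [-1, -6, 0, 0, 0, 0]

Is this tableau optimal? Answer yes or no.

no

The obj-row has a negative entry -6 in column y, so it is not optimal.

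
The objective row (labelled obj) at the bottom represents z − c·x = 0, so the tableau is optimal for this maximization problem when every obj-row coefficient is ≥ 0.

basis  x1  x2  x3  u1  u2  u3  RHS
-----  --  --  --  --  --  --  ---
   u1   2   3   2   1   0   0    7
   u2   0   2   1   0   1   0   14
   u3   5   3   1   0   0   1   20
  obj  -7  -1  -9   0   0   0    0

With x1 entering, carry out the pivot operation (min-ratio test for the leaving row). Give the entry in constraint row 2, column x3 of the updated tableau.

Ratio test on column x1 — row 1: 7/2 = 7/2; row 2: entry 0 ≤ 0; row 3: 20/5 = 4. Minimum is 7/2 at row 1 (u1 leaves); pivot element 2.
Divide row 1 by 2; eliminate column x1 from the other rows.
Row 2 update in column x3: 1 − 0·1 = 1.

1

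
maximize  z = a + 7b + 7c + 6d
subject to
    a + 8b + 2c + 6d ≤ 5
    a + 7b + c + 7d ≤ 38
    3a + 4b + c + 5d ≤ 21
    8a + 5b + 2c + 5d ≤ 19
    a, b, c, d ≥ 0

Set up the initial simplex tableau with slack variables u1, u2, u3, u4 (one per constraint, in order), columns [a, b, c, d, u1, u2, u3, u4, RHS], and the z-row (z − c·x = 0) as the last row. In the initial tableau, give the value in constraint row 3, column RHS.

The RHS of constraint 3 is b_3 = 21.

21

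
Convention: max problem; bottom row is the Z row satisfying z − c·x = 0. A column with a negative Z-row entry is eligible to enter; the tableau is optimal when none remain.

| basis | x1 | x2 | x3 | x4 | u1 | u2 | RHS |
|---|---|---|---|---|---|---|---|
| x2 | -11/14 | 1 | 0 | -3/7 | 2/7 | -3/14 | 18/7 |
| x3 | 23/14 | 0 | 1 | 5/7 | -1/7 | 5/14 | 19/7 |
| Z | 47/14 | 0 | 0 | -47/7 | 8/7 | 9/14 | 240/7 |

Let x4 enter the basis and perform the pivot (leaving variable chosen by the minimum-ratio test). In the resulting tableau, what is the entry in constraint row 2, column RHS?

Ratio test on column x4 — row 1: entry -3/7 ≤ 0; row 2: (19/7)/(5/7) = 19/5. Minimum is 19/5 at row 2 (x3 leaves); pivot element 5/7.
Divide row 2 by 5/7; eliminate column x4 from the other rows.
In the new row 2, the RHS entry is the old entry divided by the pivot: (19/7)/(5/7) = 19/5.

19/5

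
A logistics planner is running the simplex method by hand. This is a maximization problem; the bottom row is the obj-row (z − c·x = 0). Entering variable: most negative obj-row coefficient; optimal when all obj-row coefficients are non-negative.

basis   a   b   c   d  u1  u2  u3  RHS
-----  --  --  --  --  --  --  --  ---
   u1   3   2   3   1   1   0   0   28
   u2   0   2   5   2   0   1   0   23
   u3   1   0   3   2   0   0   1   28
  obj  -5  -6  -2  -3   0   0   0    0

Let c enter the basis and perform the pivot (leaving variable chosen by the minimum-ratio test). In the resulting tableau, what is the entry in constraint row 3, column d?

Ratio test on column c — row 1: 28/3 = 28/3; row 2: 23/5 = 23/5; row 3: 28/3 = 28/3. Minimum is 23/5 at row 2 (u2 leaves); pivot element 5.
Divide row 2 by 5; eliminate column c from the other rows.
Row 3 update in column d: 2 − 3·(2/5) = 4/5.

4/5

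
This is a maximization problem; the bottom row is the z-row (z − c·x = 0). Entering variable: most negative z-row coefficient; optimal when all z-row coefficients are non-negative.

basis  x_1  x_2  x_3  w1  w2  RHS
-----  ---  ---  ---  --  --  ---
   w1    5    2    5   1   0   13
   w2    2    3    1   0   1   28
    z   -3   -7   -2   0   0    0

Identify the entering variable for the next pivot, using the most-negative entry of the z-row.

Negative z-row entries: x_1: -3, x_2: -7, x_3: -2.
The most negative is -7 in column x_2, so x_2 enters.

x_2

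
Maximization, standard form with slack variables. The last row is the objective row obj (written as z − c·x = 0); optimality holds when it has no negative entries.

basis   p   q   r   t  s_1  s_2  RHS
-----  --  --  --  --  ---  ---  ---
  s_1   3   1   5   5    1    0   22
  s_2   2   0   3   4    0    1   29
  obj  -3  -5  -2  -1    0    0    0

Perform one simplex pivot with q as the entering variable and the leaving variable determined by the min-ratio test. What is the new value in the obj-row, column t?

24

Ratio test on column q — row 1: 22/1 = 22; row 2: entry 0 ≤ 0. Minimum is 22 at row 1 (s_1 leaves); pivot element 1.
Divide row 1 by 1; eliminate column q from the other rows.
obj-row update in column t: -1 − (-5)·5 = 24.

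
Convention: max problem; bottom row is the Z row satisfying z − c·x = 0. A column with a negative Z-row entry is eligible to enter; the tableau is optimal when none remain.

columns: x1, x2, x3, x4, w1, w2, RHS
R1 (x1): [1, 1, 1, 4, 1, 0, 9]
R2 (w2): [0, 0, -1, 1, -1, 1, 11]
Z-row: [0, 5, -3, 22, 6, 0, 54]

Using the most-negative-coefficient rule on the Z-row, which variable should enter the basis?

Negative Z-row entries: x3: -3.
The most negative is -3 in column x3, so x3 enters.

x3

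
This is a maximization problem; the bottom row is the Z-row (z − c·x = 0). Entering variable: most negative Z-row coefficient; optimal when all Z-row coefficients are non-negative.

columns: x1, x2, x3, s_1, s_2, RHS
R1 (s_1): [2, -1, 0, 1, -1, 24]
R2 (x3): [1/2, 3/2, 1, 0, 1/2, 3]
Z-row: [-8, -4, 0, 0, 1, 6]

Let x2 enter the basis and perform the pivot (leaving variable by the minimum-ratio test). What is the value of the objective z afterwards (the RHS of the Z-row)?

Ratio test on column x2 — row 1: entry -1 ≤ 0; row 2: 3/(3/2) = 2. Minimum is 2 at row 2 (x3 leaves); pivot element 3/2.
Pivot on row 2; the Z-row RHS becomes 6 − (-4)·2 = 14.

14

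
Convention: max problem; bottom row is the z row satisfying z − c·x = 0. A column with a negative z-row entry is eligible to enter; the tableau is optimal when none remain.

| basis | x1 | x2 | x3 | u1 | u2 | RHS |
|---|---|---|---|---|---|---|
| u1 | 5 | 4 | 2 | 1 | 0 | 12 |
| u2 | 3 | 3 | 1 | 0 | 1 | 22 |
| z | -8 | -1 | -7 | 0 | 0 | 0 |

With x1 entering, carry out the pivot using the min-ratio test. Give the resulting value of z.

96/5

Ratio test on column x1 — row 1: 12/5 = 12/5; row 2: 22/3 = 22/3. Minimum is 12/5 at row 1 (u1 leaves); pivot element 5.
Pivot on row 1; the z-row RHS becomes 0 − (-8)·(12/5) = 96/5.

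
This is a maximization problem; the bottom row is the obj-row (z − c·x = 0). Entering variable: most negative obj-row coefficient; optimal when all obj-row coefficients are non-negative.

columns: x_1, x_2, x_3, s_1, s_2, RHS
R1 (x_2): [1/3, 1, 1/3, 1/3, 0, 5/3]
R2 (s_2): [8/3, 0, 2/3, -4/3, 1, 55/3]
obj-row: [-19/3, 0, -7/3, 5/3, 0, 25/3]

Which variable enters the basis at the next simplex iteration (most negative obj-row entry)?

x_1

Negative obj-row entries: x_1: -19/3, x_3: -7/3.
The most negative is -19/3 in column x_1, so x_1 enters.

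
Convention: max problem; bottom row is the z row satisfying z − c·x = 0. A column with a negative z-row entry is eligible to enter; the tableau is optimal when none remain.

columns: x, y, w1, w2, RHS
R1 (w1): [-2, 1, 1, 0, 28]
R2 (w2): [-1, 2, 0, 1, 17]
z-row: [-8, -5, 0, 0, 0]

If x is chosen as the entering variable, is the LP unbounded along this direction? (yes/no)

Every constraint-row entry in column x is ≤ 0, so increasing x is unbounded.

yes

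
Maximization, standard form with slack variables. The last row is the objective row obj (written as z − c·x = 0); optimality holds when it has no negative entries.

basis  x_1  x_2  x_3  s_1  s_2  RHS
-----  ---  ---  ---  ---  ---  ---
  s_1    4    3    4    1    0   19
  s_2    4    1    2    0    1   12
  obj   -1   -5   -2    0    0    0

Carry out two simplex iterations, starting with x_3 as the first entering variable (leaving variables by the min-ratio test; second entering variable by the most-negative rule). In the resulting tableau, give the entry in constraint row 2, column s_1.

Ratio test on column x_3 — row 1: 19/4 = 19/4; row 2: 12/2 = 6. Minimum is 19/4 at row 1 (s_1 leaves); pivot element 4.
Divide row 1 by 4; eliminate column x_3 from the other rows.
Second iteration: most negative obj-row entry is -7/2 in column x_2, so x_2 enters.
Ratio test on column x_2 — row 1: (19/4)/(3/4) = 19/3; row 2: entry -1/2 ≤ 0. Minimum is 19/3 at row 1 (x_3 leaves); pivot element 3/4.
Divide row 1 by 3/4; eliminate column x_2 from the other rows.
After both pivots, the entry at constraint row 2, column s_1 is -1/3.

-1/3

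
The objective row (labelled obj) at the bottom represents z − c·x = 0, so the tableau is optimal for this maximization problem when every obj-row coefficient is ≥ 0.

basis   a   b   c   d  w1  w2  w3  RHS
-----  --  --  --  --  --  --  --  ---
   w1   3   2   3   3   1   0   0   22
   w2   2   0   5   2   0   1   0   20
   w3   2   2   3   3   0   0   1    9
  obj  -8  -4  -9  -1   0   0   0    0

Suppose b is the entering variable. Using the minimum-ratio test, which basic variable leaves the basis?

w3

Column b entries and ratios — w1: 22/2 = 11; w2: 0 ≤ 0, skip; w3: 9/2 = 9/2.
Smallest ratio is 9/2 in the row of w3, so w3 leaves.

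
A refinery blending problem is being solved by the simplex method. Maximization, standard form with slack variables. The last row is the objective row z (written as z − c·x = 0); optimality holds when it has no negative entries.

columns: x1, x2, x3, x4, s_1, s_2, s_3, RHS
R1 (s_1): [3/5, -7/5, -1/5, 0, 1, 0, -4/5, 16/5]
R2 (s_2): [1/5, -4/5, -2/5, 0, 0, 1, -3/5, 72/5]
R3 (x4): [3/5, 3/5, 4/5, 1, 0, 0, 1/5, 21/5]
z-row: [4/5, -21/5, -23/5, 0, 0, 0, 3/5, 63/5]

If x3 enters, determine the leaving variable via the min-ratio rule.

x4

Column x3 entries and ratios — s_1: -1/5 ≤ 0, skip; s_2: -2/5 ≤ 0, skip; x4: (21/5)/(4/5) = 21/4.
Smallest ratio is 21/4 in the row of x4, so x4 leaves.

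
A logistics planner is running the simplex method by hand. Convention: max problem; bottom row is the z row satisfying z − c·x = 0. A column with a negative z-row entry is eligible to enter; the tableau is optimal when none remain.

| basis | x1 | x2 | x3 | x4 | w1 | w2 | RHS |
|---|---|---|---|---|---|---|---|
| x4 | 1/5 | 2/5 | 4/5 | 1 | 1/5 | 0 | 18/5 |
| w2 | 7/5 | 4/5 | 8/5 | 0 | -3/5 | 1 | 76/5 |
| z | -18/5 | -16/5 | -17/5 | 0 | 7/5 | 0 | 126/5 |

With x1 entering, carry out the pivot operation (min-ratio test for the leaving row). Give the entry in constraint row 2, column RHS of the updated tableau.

76/7

Ratio test on column x1 — row 1: (18/5)/(1/5) = 18; row 2: (76/5)/(7/5) = 76/7. Minimum is 76/7 at row 2 (w2 leaves); pivot element 7/5.
Divide row 2 by 7/5; eliminate column x1 from the other rows.
In the new row 2, the RHS entry is the old entry divided by the pivot: (76/5)/(7/5) = 76/7.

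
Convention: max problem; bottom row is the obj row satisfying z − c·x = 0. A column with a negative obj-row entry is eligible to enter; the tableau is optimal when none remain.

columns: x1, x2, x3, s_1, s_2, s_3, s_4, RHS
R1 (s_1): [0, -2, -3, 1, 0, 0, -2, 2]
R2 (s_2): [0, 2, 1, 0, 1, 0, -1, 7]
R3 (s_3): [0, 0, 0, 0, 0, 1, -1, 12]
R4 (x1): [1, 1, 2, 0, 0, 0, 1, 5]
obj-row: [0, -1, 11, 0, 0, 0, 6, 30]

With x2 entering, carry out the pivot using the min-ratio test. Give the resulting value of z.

67/2

Ratio test on column x2 — row 1: entry -2 ≤ 0; row 2: 7/2 = 7/2; row 3: entry 0 ≤ 0; row 4: 5/1 = 5. Minimum is 7/2 at row 2 (s_2 leaves); pivot element 2.
Pivot on row 2; the obj-row RHS becomes 30 − (-1)·(7/2) = 67/2.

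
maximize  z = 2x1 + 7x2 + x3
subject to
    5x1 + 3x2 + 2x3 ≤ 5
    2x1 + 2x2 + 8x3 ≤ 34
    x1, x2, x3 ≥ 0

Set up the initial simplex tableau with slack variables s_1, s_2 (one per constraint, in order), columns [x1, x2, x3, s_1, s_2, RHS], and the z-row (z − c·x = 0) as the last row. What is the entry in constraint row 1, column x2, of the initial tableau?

3

Constraint 1 has coefficient 3 on x2.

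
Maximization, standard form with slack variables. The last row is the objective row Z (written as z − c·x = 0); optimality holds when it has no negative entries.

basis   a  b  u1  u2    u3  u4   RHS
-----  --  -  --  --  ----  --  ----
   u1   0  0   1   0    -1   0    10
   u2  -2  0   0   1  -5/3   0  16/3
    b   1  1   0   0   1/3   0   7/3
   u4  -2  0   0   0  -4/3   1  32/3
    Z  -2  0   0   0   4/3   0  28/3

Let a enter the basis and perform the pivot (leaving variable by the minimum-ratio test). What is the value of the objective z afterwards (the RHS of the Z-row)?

Ratio test on column a — row 1: entry 0 ≤ 0; row 2: entry -2 ≤ 0; row 3: (7/3)/1 = 7/3; row 4: entry -2 ≤ 0. Minimum is 7/3 at row 3 (b leaves); pivot element 1.
Pivot on row 3; the Z-row RHS becomes 28/3 − (-2)·(7/3) = 14.

14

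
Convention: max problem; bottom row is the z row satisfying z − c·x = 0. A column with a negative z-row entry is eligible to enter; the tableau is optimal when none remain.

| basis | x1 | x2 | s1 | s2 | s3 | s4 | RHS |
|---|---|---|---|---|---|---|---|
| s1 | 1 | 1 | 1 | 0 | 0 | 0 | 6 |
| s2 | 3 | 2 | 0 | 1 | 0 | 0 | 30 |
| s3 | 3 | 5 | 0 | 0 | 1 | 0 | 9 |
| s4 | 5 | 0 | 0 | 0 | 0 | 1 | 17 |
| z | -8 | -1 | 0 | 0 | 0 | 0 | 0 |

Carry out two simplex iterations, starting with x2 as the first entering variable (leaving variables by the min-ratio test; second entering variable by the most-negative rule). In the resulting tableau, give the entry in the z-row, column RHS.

Ratio test on column x2 — row 1: 6/1 = 6; row 2: 30/2 = 15; row 3: 9/5 = 9/5; row 4: entry 0 ≤ 0. Minimum is 9/5 at row 3 (s3 leaves); pivot element 5.
Divide row 3 by 5; eliminate column x2 from the other rows.
Second iteration: most negative z-row entry is -37/5 in column x1, so x1 enters.
Ratio test on column x1 — row 1: (21/5)/(2/5) = 21/2; row 2: (132/5)/(9/5) = 44/3; row 3: (9/5)/(3/5) = 3; row 4: 17/5 = 17/5. Minimum is 3 at row 3 (x2 leaves); pivot element 3/5.
Divide row 3 by 3/5; eliminate column x1 from the other rows.
After both pivots, the entry at the z-row, column RHS is 24.

24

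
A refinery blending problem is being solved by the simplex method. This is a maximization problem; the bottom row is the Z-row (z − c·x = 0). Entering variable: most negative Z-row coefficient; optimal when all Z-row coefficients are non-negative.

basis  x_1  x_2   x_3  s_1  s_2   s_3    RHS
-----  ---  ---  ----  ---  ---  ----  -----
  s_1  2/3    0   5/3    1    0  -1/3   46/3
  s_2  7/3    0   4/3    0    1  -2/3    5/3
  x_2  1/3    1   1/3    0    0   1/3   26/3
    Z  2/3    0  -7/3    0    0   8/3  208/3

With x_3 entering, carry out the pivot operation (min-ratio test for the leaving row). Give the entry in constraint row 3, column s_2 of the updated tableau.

Ratio test on column x_3 — row 1: (46/3)/(5/3) = 46/5; row 2: (5/3)/(4/3) = 5/4; row 3: (26/3)/(1/3) = 26. Minimum is 5/4 at row 2 (s_2 leaves); pivot element 4/3.
Divide row 2 by 4/3; eliminate column x_3 from the other rows.
Row 3 update in column s_2: 0 − (1/3)·(3/4) = -1/4.

-1/4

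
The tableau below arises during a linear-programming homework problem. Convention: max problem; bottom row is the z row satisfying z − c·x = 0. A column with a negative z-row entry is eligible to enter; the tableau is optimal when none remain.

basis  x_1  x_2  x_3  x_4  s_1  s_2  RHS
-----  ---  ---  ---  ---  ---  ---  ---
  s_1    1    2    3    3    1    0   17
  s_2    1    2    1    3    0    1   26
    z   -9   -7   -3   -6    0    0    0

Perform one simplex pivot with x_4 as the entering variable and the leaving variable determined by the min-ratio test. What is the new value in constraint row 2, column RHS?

9

Ratio test on column x_4 — row 1: 17/3 = 17/3; row 2: 26/3 = 26/3. Minimum is 17/3 at row 1 (s_1 leaves); pivot element 3.
Divide row 1 by 3; eliminate column x_4 from the other rows.
Row 2 update in column RHS: 26 − 3·(17/3) = 9.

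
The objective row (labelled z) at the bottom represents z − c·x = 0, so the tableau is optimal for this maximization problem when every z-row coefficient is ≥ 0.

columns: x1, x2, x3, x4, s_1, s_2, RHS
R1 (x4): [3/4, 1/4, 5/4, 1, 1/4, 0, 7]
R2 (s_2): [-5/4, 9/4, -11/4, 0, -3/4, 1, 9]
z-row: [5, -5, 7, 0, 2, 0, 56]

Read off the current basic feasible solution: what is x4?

7

x4 is basic (row 1); its value is the RHS of that row, 7.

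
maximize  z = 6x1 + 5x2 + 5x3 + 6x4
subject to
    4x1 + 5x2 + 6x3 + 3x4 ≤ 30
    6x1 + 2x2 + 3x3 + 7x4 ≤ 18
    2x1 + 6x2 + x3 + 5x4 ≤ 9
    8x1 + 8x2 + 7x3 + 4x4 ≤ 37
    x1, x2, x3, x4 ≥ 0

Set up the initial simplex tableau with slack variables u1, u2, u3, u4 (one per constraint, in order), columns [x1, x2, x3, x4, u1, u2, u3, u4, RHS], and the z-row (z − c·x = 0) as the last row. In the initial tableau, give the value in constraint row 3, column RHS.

The RHS of constraint 3 is b_3 = 9.

9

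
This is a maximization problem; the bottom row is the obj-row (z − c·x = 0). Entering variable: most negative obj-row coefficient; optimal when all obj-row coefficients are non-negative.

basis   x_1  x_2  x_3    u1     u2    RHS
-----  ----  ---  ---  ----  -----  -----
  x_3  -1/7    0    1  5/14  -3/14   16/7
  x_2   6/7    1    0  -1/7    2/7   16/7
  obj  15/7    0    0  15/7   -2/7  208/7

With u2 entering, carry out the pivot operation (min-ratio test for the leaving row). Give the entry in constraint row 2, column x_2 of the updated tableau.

Ratio test on column u2 — row 1: entry -3/14 ≤ 0; row 2: (16/7)/(2/7) = 8. Minimum is 8 at row 2 (x_2 leaves); pivot element 2/7.
Divide row 2 by 2/7; eliminate column u2 from the other rows.
In the new row 2, the x_2 entry is the old entry divided by the pivot: 1/(2/7) = 7/2.

7/2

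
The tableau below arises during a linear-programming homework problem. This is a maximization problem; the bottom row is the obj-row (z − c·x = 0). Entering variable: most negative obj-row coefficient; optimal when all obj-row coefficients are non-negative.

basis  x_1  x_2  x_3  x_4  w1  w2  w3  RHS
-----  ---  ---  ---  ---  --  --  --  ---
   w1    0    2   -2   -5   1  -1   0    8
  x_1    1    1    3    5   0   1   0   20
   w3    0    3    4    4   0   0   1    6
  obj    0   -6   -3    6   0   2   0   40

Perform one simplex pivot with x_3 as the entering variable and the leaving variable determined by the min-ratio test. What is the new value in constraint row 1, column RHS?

11

Ratio test on column x_3 — row 1: entry -2 ≤ 0; row 2: 20/3 = 20/3; row 3: 6/4 = 3/2. Minimum is 3/2 at row 3 (w3 leaves); pivot element 4.
Divide row 3 by 4; eliminate column x_3 from the other rows.
Row 1 update in column RHS: 8 − (-2)·(3/2) = 11.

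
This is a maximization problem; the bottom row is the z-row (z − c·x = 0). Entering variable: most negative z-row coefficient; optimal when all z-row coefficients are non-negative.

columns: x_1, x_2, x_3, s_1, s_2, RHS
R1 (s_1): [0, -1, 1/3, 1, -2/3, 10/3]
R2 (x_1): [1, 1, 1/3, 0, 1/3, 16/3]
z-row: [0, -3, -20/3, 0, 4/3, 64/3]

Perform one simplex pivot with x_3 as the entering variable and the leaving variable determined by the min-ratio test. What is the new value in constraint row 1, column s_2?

Ratio test on column x_3 — row 1: (10/3)/(1/3) = 10; row 2: (16/3)/(1/3) = 16. Minimum is 10 at row 1 (s_1 leaves); pivot element 1/3.
Divide row 1 by 1/3; eliminate column x_3 from the other rows.
In the new row 1, the s_2 entry is the old entry divided by the pivot: (-2/3)/(1/3) = -2.

-2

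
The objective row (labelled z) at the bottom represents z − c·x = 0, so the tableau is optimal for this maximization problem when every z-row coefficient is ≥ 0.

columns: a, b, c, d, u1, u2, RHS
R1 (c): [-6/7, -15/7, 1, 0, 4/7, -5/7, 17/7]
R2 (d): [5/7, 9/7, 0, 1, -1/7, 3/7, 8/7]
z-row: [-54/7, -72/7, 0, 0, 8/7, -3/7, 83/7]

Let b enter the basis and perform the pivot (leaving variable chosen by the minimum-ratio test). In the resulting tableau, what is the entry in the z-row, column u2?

Ratio test on column b — row 1: entry -15/7 ≤ 0; row 2: (8/7)/(9/7) = 8/9. Minimum is 8/9 at row 2 (d leaves); pivot element 9/7.
Divide row 2 by 9/7; eliminate column b from the other rows.
z-row update in column u2: -3/7 − (-72/7)·(1/3) = 3.

3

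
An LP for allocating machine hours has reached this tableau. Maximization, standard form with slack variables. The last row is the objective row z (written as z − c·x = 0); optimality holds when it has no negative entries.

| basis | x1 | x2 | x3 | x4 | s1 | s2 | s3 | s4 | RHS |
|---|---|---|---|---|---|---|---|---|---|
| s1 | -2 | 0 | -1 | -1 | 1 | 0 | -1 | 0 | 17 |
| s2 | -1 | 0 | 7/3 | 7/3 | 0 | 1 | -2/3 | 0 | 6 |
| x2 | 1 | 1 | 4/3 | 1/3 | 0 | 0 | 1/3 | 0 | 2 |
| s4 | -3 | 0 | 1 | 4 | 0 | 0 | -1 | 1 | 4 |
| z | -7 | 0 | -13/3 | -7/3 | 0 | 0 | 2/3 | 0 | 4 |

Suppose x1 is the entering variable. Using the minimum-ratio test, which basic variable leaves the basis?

Column x1 entries and ratios — s1: -2 ≤ 0, skip; s2: -1 ≤ 0, skip; x2: 2/1 = 2; s4: -3 ≤ 0, skip.
Smallest ratio is 2 in the row of x2, so x2 leaves.

x2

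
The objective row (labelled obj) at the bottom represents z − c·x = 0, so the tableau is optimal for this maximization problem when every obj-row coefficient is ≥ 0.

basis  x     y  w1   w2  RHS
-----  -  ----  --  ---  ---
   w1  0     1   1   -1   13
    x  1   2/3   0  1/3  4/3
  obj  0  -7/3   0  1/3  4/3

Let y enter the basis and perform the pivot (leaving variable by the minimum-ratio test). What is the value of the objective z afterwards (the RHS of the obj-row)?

Ratio test on column y — row 1: 13/1 = 13; row 2: (4/3)/(2/3) = 2. Minimum is 2 at row 2 (x leaves); pivot element 2/3.
Pivot on row 2; the obj-row RHS becomes 4/3 − (-7/3)·2 = 6.

6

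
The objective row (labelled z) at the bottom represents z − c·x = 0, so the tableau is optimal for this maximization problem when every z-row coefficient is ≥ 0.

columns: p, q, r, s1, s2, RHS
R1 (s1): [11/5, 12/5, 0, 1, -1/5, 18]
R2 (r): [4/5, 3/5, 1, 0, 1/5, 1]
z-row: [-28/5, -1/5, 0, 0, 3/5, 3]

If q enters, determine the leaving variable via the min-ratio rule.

Column q entries and ratios — s1: 18/(12/5) = 15/2; r: 1/(3/5) = 5/3.
Smallest ratio is 5/3 in the row of r, so r leaves.

r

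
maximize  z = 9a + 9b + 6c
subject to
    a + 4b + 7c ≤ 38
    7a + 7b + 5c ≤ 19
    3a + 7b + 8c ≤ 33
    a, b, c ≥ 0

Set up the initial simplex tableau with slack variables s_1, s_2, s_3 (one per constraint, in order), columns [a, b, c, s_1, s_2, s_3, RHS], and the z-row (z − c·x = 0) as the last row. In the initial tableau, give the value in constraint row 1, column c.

Constraint 1 has coefficient 7 on c.

7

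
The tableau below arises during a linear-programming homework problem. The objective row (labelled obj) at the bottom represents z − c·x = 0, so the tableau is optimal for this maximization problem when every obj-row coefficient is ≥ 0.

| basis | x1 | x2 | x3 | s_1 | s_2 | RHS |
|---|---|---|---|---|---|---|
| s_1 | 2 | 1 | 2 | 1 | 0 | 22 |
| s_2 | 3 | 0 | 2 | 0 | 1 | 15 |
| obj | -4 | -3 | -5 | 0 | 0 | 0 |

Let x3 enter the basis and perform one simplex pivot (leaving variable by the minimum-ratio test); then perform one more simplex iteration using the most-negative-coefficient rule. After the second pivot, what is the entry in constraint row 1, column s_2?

-1

Ratio test on column x3 — row 1: 22/2 = 11; row 2: 15/2 = 15/2. Minimum is 15/2 at row 2 (s_2 leaves); pivot element 2.
Divide row 2 by 2; eliminate column x3 from the other rows.
Second iteration: most negative obj-row entry is -3 in column x2, so x2 enters.
Ratio test on column x2 — row 1: 7/1 = 7; row 2: entry 0 ≤ 0. Minimum is 7 at row 1 (s_1 leaves); pivot element 1.
Divide row 1 by 1; eliminate column x2 from the other rows.
After both pivots, the entry at constraint row 1, column s_2 is -1.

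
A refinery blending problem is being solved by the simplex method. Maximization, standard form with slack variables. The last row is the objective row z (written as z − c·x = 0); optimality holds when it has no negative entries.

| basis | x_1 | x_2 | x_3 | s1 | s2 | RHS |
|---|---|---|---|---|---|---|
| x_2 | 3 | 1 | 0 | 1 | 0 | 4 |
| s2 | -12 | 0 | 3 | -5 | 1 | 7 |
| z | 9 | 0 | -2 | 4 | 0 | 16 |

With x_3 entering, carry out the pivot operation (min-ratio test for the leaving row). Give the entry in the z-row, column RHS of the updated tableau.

Ratio test on column x_3 — row 1: entry 0 ≤ 0; row 2: 7/3 = 7/3. Minimum is 7/3 at row 2 (s2 leaves); pivot element 3.
Divide row 2 by 3; eliminate column x_3 from the other rows.
z-row update in column RHS: 16 − (-2)·(7/3) = 62/3.

62/3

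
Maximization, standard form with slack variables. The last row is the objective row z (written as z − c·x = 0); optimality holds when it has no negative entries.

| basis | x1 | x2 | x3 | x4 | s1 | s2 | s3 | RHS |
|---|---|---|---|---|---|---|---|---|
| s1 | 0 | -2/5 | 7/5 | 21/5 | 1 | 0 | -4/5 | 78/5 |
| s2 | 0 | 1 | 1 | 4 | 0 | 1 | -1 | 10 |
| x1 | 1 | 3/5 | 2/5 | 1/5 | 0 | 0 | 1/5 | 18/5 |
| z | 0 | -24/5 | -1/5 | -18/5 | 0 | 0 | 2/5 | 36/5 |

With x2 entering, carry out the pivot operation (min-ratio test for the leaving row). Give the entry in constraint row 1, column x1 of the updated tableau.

2/3

Ratio test on column x2 — row 1: entry -2/5 ≤ 0; row 2: 10/1 = 10; row 3: (18/5)/(3/5) = 6. Minimum is 6 at row 3 (x1 leaves); pivot element 3/5.
Divide row 3 by 3/5; eliminate column x2 from the other rows.
Row 1 update in column x1: 0 − (-2/5)·(5/3) = 2/3.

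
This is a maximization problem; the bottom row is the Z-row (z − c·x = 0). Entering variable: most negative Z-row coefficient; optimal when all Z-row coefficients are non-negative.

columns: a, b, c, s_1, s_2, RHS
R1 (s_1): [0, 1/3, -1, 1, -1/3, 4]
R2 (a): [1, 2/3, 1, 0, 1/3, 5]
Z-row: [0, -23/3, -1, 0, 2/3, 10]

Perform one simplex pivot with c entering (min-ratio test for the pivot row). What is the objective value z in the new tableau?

Ratio test on column c — row 1: entry -1 ≤ 0; row 2: 5/1 = 5. Minimum is 5 at row 2 (a leaves); pivot element 1.
Pivot on row 2; the Z-row RHS becomes 10 − (-1)·5 = 15.

15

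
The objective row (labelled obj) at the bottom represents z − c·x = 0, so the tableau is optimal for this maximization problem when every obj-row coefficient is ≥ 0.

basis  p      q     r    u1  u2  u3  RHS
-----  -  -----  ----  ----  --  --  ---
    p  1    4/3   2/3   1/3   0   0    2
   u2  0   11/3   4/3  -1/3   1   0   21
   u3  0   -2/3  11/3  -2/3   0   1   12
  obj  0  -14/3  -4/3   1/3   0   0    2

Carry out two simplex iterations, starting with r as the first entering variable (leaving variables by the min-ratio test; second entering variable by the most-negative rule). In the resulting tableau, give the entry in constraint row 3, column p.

1/2

Ratio test on column r — row 1: 2/(2/3) = 3; row 2: 21/(4/3) = 63/4; row 3: 12/(11/3) = 36/11. Minimum is 3 at row 1 (p leaves); pivot element 2/3.
Divide row 1 by 2/3; eliminate column r from the other rows.
Second iteration: most negative obj-row entry is -2 in column q, so q enters.
Ratio test on column q — row 1: 3/2 = 3/2; row 2: 17/1 = 17; row 3: entry -8 ≤ 0. Minimum is 3/2 at row 1 (r leaves); pivot element 2.
Divide row 1 by 2; eliminate column q from the other rows.
After both pivots, the entry at constraint row 3, column p is 1/2.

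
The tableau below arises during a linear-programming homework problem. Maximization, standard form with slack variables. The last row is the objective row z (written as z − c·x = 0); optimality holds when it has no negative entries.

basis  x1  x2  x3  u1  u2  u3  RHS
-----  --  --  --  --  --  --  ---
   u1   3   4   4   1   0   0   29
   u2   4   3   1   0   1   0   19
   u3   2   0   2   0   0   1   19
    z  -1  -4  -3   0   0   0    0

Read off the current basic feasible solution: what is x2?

x2 is not in the basis, so in the current basic feasible solution x2 = 0.

0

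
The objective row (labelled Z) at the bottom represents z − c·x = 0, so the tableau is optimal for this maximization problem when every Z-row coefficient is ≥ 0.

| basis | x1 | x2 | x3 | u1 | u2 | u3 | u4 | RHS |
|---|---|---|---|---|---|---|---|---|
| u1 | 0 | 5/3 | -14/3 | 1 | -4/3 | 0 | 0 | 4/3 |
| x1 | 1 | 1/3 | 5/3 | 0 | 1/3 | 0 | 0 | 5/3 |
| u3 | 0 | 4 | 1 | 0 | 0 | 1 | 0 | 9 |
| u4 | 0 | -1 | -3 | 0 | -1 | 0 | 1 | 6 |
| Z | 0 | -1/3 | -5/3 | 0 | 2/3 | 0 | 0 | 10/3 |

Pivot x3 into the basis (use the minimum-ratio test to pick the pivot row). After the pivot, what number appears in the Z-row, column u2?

Ratio test on column x3 — row 1: entry -14/3 ≤ 0; row 2: (5/3)/(5/3) = 1; row 3: 9/1 = 9; row 4: entry -3 ≤ 0. Minimum is 1 at row 2 (x1 leaves); pivot element 5/3.
Divide row 2 by 5/3; eliminate column x3 from the other rows.
Z-row update in column u2: 2/3 − (-5/3)·(1/5) = 1.

1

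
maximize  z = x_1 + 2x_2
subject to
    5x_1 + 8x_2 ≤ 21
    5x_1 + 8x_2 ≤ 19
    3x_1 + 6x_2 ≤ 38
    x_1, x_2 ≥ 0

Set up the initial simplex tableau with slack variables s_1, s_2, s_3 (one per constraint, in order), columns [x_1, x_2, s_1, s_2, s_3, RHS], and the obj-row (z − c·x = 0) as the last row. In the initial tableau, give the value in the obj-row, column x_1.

-1

The obj-row carries the negated objective coefficients: the x_1 entry is -1.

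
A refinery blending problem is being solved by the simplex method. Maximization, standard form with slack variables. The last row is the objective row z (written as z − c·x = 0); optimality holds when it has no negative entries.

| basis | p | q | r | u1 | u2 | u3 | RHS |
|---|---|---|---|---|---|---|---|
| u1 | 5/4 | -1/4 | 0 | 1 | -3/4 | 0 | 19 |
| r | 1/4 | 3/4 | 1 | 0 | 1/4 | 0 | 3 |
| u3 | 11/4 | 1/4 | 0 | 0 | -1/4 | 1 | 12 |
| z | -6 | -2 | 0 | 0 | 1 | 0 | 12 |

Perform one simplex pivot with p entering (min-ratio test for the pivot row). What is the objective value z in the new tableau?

420/11

Ratio test on column p — row 1: 19/(5/4) = 76/5; row 2: 3/(1/4) = 12; row 3: 12/(11/4) = 48/11. Minimum is 48/11 at row 3 (u3 leaves); pivot element 11/4.
Pivot on row 3; the z-row RHS becomes 12 − (-6)·(48/11) = 420/11.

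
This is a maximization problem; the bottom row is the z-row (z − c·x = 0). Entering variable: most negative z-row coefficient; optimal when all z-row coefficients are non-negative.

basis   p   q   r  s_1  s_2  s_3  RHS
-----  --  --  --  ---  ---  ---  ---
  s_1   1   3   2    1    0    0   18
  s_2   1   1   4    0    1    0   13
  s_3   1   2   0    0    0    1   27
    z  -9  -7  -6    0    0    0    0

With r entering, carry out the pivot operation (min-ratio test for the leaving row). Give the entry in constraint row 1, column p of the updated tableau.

1/2

Ratio test on column r — row 1: 18/2 = 9; row 2: 13/4 = 13/4; row 3: entry 0 ≤ 0. Minimum is 13/4 at row 2 (s_2 leaves); pivot element 4.
Divide row 2 by 4; eliminate column r from the other rows.
Row 1 update in column p: 1 − 2·(1/4) = 1/2.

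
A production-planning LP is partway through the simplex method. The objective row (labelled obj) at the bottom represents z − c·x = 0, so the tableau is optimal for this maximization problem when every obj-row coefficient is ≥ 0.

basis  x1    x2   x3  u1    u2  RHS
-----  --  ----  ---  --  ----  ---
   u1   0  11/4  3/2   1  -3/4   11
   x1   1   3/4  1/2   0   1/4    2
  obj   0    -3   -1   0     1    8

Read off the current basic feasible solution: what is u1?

11

u1 is basic (row 1); its value is the RHS of that row, 11.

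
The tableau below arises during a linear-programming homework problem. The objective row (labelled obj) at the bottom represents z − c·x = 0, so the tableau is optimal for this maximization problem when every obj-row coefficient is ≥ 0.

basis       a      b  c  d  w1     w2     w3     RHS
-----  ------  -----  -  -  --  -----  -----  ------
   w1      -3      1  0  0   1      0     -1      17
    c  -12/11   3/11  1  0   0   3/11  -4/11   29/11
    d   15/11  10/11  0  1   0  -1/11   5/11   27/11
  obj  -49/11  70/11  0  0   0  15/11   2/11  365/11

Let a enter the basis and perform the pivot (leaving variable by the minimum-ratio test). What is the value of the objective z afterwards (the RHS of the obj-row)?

Ratio test on column a — row 1: entry -3 ≤ 0; row 2: entry -12/11 ≤ 0; row 3: (27/11)/(15/11) = 9/5. Minimum is 9/5 at row 3 (d leaves); pivot element 15/11.
Pivot on row 3; the obj-row RHS becomes 365/11 − (-49/11)·(9/5) = 206/5.

206/5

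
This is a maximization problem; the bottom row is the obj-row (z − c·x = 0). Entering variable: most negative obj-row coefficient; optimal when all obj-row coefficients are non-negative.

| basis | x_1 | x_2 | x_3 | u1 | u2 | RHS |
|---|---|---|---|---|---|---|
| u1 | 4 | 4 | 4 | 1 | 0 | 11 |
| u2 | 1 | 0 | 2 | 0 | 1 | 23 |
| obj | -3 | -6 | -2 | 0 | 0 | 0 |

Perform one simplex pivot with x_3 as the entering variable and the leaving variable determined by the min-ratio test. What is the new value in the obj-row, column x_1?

Ratio test on column x_3 — row 1: 11/4 = 11/4; row 2: 23/2 = 23/2. Minimum is 11/4 at row 1 (u1 leaves); pivot element 4.
Divide row 1 by 4; eliminate column x_3 from the other rows.
obj-row update in column x_1: -3 − (-2)·1 = -1.

-1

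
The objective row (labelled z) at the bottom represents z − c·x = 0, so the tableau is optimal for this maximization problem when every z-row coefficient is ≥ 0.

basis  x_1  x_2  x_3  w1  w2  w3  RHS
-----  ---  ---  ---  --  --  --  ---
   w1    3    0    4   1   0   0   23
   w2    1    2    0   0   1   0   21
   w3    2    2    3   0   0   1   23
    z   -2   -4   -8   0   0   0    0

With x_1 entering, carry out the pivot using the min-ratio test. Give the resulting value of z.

Ratio test on column x_1 — row 1: 23/3 = 23/3; row 2: 21/1 = 21; row 3: 23/2 = 23/2. Minimum is 23/3 at row 1 (w1 leaves); pivot element 3.
Pivot on row 1; the z-row RHS becomes 0 − (-2)·(23/3) = 46/3.

46/3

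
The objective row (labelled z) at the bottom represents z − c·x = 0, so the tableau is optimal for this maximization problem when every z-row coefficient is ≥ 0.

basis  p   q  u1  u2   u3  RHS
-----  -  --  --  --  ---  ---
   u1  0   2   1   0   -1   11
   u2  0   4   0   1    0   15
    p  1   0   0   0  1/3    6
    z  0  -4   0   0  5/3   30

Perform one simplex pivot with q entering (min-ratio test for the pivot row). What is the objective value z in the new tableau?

45

Ratio test on column q — row 1: 11/2 = 11/2; row 2: 15/4 = 15/4; row 3: entry 0 ≤ 0. Minimum is 15/4 at row 2 (u2 leaves); pivot element 4.
Pivot on row 2; the z-row RHS becomes 30 − (-4)·(15/4) = 45.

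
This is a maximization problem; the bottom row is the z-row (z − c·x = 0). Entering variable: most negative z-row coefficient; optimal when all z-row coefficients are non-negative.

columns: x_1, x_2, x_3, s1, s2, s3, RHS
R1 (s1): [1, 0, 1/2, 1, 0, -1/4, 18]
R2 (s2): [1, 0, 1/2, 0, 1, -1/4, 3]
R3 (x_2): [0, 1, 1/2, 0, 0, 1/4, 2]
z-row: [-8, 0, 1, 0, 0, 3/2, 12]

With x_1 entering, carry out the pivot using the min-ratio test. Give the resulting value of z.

36

Ratio test on column x_1 — row 1: 18/1 = 18; row 2: 3/1 = 3; row 3: entry 0 ≤ 0. Minimum is 3 at row 2 (s2 leaves); pivot element 1.
Pivot on row 2; the z-row RHS becomes 12 − (-8)·3 = 36.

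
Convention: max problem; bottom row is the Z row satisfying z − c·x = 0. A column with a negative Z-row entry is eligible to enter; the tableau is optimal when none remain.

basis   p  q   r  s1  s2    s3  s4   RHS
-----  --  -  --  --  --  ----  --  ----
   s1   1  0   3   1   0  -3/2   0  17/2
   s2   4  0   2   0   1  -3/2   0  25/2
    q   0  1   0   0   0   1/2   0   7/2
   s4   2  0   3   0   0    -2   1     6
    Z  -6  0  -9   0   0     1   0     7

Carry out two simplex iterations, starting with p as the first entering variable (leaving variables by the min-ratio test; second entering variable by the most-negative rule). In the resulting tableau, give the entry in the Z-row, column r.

-8

Ratio test on column p — row 1: (17/2)/1 = 17/2; row 2: (25/2)/4 = 25/8; row 3: entry 0 ≤ 0; row 4: 6/2 = 3. Minimum is 3 at row 4 (s4 leaves); pivot element 2.
Divide row 4 by 2; eliminate column p from the other rows.
Second iteration: most negative Z-row entry is -5 in column s3, so s3 enters.
Ratio test on column s3 — row 1: entry -1/2 ≤ 0; row 2: (1/2)/(5/2) = 1/5; row 3: (7/2)/(1/2) = 7; row 4: entry -1 ≤ 0. Minimum is 1/5 at row 2 (s2 leaves); pivot element 5/2.
Divide row 2 by 5/2; eliminate column s3 from the other rows.
After both pivots, the entry at the Z-row, column r is -8.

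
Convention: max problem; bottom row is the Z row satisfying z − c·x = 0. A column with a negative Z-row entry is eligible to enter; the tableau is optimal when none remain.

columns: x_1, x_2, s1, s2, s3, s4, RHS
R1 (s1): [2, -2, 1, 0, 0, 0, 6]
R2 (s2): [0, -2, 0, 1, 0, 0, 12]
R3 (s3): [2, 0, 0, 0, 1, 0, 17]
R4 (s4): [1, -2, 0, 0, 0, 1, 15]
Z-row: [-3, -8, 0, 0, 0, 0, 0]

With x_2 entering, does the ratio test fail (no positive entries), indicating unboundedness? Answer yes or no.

yes

Every constraint-row entry in column x_2 is ≤ 0, so increasing x_2 is unbounded.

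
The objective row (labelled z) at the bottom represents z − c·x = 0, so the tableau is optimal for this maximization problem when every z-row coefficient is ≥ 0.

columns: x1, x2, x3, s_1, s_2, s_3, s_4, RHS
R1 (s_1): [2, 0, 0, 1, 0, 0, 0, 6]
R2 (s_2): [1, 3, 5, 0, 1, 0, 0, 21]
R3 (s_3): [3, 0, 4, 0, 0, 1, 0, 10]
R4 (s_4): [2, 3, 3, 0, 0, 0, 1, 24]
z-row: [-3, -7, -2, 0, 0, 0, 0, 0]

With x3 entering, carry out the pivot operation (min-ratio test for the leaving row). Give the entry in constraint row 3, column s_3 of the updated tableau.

Ratio test on column x3 — row 1: entry 0 ≤ 0; row 2: 21/5 = 21/5; row 3: 10/4 = 5/2; row 4: 24/3 = 8. Minimum is 5/2 at row 3 (s_3 leaves); pivot element 4.
Divide row 3 by 4; eliminate column x3 from the other rows.
In the new row 3, the s_3 entry is the old entry divided by the pivot: 1/4 = 1/4.

1/4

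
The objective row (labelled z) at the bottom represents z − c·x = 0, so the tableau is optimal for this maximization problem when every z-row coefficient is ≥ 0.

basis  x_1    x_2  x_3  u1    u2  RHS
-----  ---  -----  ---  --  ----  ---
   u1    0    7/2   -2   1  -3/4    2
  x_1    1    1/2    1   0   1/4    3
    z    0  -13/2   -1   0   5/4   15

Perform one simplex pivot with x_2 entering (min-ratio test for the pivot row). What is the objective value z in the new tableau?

131/7

Ratio test on column x_2 — row 1: 2/(7/2) = 4/7; row 2: 3/(1/2) = 6. Minimum is 4/7 at row 1 (u1 leaves); pivot element 7/2.
Pivot on row 1; the z-row RHS becomes 15 − (-13/2)·(4/7) = 131/7.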